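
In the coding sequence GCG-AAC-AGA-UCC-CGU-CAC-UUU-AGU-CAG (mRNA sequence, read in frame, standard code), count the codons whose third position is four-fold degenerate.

3

Codon 1 GCG (Ala): third position 4-fold.
Codon 2 AAC (Asn): third position 2-fold.
Codon 3 AGA (Arg): third position 2-fold.
Codon 4 UCC (Ser): third position 4-fold.
Codon 5 CGU (Arg): third position 4-fold.
Codon 6 CAC (His): third position 2-fold.
Codon 7 UUU (Phe): third position 2-fold.
Codon 8 AGU (Ser): third position 2-fold.
Codon 9 CAG (Gln): third position 2-fold.
Four-fold degenerate third positions: 3.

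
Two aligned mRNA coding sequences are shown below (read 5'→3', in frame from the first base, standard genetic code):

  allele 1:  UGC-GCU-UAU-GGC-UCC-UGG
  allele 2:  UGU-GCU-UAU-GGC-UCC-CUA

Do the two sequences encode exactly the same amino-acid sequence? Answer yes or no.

no

Codon 1: UGC Cys / UGU Cys — synonymous.
Codon 2: GCU Ala / GCU Ala — identical.
Codon 3: UAU Tyr / UAU Tyr — identical.
Codon 4: GGC Gly / GGC Gly — identical.
Codon 5: UCC Ser / UCC Ser — identical.
Codon 6: UGG Trp / CUA Leu — nonsynonymous.
Nonsynonymous differences: 1 → different protein.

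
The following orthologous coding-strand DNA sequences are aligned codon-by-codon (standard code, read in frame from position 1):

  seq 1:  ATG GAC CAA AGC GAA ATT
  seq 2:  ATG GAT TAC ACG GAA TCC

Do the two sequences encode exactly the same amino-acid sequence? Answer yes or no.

Codon 1: ATG Met / ATG Met — identical.
Codon 2: GAC Asp / GAT Asp — synonymous.
Codon 3: CAA Gln / TAC Tyr — nonsynonymous.
Codon 4: AGC Ser / ACG Thr — nonsynonymous.
Codon 5: GAA Glu / GAA Glu — identical.
Codon 6: ATT Ile / TCC Ser — nonsynonymous.
Nonsynonymous differences: 3 → different protein.

no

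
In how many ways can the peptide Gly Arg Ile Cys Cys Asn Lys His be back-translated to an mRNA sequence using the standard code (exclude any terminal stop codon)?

2304

Gly: 4 codons.
Arg: 6 codons.
Ile: 3 codons.
Cys: 2 codons.
Cys: 2 codons.
Asn: 2 codons.
Lys: 2 codons.
His: 2 codons.
4 × 6 × 3 × 2 × 2 × 2 × 2 × 2 = 2304.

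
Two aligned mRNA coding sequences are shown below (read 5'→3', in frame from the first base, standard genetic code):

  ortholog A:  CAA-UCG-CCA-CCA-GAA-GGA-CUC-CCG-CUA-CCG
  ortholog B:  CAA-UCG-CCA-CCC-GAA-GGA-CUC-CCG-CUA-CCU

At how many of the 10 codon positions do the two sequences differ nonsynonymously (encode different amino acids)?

Codon 1: CAA Gln / CAA Gln — identical.
Codon 2: UCG Ser / UCG Ser — identical.
Codon 3: CCA Pro / CCA Pro — identical.
Codon 4: CCA Pro / CCC Pro — synonymous.
Codon 5: GAA Glu / GAA Glu — identical.
Codon 6: GGA Gly / GGA Gly — identical.
Codon 7: CUC Leu / CUC Leu — identical.
Codon 8: CCG Pro / CCG Pro — identical.
Codon 9: CUA Leu / CUA Leu — identical.
Codon 10: CCG Pro / CCU Pro — synonymous.
Nonsynonymous differences: 0.

0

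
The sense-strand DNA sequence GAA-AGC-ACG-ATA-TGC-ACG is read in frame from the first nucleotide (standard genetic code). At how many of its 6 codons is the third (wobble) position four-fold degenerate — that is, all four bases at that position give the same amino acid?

Codon 1 GAA (Glu): third position 2-fold.
Codon 2 AGC (Ser): third position 2-fold.
Codon 3 ACG (Thr): third position 4-fold.
Codon 4 ATA (Ile): third position 3-fold.
Codon 5 TGC (Cys): third position 2-fold.
Codon 6 ACG (Thr): third position 4-fold.
Four-fold degenerate third positions: 2.

2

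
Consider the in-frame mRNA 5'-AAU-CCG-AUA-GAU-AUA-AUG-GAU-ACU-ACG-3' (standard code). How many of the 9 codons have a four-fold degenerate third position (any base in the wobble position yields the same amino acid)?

3

Codon 1 AAU (Asn): third position 2-fold.
Codon 2 CCG (Pro): third position 4-fold.
Codon 3 AUA (Ile): third position 3-fold.
Codon 4 GAU (Asp): third position 2-fold.
Codon 5 AUA (Ile): third position 3-fold.
Codon 6 AUG (Met): third position 1-fold.
Codon 7 GAU (Asp): third position 2-fold.
Codon 8 ACU (Thr): third position 4-fold.
Codon 9 ACG (Thr): third position 4-fold.
Four-fold degenerate third positions: 3.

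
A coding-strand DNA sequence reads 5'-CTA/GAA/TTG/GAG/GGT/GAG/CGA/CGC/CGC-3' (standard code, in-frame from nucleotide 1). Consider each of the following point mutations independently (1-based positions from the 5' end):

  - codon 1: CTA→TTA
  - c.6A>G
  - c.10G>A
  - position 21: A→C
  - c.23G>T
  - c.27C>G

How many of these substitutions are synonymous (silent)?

4

Codon 1: CTA (Leu) → TTA (Leu) — synonymous.
Codon 2: GAA (Glu) → GAG (Glu) — synonymous.
Codon 4: GAG (Glu) → AAG (Lys) — missense.
Codon 7: CGA (Arg) → CGC (Arg) — synonymous.
Codon 8: CGC (Arg) → CTC (Leu) — missense.
Codon 9: CGC (Arg) → CGG (Arg) — synonymous.
Synonymous: 4 of 6.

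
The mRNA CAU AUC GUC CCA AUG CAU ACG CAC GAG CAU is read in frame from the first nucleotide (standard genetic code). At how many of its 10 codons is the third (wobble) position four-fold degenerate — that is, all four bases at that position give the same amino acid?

Codon 1 CAU (His): third position 2-fold.
Codon 2 AUC (Ile): third position 3-fold.
Codon 3 GUC (Val): third position 4-fold.
Codon 4 CCA (Pro): third position 4-fold.
Codon 5 AUG (Met): third position 1-fold.
Codon 6 CAU (His): third position 2-fold.
Codon 7 ACG (Thr): third position 4-fold.
Codon 8 CAC (His): third position 2-fold.
Codon 9 GAG (Glu): third position 2-fold.
Codon 10 CAU (His): third position 2-fold.
Four-fold degenerate third positions: 3.

3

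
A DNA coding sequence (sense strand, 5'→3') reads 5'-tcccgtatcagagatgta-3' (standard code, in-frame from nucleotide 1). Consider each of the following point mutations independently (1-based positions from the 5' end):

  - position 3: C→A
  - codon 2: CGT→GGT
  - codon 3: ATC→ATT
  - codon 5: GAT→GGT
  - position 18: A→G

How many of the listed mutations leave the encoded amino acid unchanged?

Codon 1: TCC (Ser) → TCA (Ser) — synonymous.
Codon 2: CGT (Arg) → GGT (Gly) — missense.
Codon 3: ATC (Ile) → ATT (Ile) — synonymous.
Codon 5: GAT (Asp) → GGT (Gly) — missense.
Codon 6: GTA (Val) → GTG (Val) — synonymous.
Synonymous: 3 of 5.

3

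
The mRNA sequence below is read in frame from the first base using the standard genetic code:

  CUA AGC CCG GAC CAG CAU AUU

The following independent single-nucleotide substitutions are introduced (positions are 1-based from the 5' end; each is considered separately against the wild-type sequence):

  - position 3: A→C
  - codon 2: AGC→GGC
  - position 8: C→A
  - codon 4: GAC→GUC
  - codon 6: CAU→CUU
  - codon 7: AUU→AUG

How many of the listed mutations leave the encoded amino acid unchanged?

Codon 1: CUA (Leu) → CUC (Leu) — synonymous.
Codon 2: AGC (Ser) → GGC (Gly) — missense.
Codon 3: CCG (Pro) → CAG (Gln) — missense.
Codon 4: GAC (Asp) → GUC (Val) — missense.
Codon 6: CAU (His) → CUU (Leu) — missense.
Codon 7: AUU (Ile) → AUG (Met) — missense.
Synonymous: 1 of 6.

1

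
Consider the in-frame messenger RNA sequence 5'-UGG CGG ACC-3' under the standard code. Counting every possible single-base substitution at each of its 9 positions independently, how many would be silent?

Codon 1 (UGG, Trp): 0 synonymous substitutions.
Codon 2 (CGG, Arg): 4 synonymous substitutions.
Codon 3 (ACC, Thr): 3 synonymous substitutions.
Total: 0 + 4 + 3 = 7.

7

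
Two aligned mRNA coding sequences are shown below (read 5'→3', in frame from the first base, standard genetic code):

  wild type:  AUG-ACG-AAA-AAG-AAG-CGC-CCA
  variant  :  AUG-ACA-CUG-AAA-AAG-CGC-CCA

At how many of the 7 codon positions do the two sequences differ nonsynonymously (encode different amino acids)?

1

Codon 1: AUG Met / AUG Met — identical.
Codon 2: ACG Thr / ACA Thr — synonymous.
Codon 3: AAA Lys / CUG Leu — nonsynonymous.
Codon 4: AAG Lys / AAA Lys — synonymous.
Codon 5: AAG Lys / AAG Lys — identical.
Codon 6: CGC Arg / CGC Arg — identical.
Codon 7: CCA Pro / CCA Pro — identical.
Nonsynonymous differences: 1.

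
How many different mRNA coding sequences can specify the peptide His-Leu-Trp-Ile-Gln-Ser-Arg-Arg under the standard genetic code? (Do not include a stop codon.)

His: 2 codons.
Leu: 6 codons.
Trp: 1 codon.
Ile: 3 codons.
Gln: 2 codons.
Ser: 6 codons.
Arg: 6 codons.
Arg: 6 codons.
2 × 6 × 1 × 3 × 2 × 6 × 6 × 6 = 15552.

15552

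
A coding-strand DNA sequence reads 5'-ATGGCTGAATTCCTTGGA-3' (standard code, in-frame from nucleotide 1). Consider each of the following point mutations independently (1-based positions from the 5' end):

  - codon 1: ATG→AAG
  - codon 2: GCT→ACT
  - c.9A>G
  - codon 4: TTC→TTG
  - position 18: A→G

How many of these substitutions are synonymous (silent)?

2

Codon 1: ATG (Met) → AAG (Lys) — missense.
Codon 2: GCT (Ala) → ACT (Thr) — missense.
Codon 3: GAA (Glu) → GAG (Glu) — synonymous.
Codon 4: TTC (Phe) → TTG (Leu) — missense.
Codon 6: GGA (Gly) → GGG (Gly) — synonymous.
Synonymous: 2 of 5.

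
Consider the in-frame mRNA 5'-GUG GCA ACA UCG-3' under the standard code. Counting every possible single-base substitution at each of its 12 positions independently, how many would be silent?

12

Codon 1 (GUG, Val): 3 synonymous substitutions.
Codon 2 (GCA, Ala): 3 synonymous substitutions.
Codon 3 (ACA, Thr): 3 synonymous substitutions.
Codon 4 (UCG, Ser): 3 synonymous substitutions.
Total: 3 + 3 + 3 + 3 = 12.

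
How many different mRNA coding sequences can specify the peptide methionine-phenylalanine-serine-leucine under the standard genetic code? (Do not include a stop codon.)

72

Met: 1 codon.
Phe: 2 codons.
Ser: 6 codons.
Leu: 6 codons.
1 × 2 × 6 × 6 = 72.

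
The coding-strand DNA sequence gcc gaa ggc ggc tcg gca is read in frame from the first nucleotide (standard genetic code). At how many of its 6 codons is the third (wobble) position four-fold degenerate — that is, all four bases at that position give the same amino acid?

Codon 1 GCC (Ala): third position 4-fold.
Codon 2 GAA (Glu): third position 2-fold.
Codon 3 GGC (Gly): third position 4-fold.
Codon 4 GGC (Gly): third position 4-fold.
Codon 5 TCG (Ser): third position 4-fold.
Codon 6 GCA (Ala): third position 4-fold.
Four-fold degenerate third positions: 5.

5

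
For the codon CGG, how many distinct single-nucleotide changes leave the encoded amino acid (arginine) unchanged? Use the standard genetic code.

Position 1: AGG → 1 synonymous.
Position 2: none → 0 synonymous.
Position 3: CGT, CGC, CGA → 3 synonymous.
Total: 1 + 0 + 3 = 4.

4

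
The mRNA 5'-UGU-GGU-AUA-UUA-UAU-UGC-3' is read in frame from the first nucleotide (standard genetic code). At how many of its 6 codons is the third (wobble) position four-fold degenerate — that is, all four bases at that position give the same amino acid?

Codon 1 UGU (Cys): third position 2-fold.
Codon 2 GGU (Gly): third position 4-fold.
Codon 3 AUA (Ile): third position 3-fold.
Codon 4 UUA (Leu): third position 2-fold.
Codon 5 UAU (Tyr): third position 2-fold.
Codon 6 UGC (Cys): third position 2-fold.
Four-fold degenerate third positions: 1.

1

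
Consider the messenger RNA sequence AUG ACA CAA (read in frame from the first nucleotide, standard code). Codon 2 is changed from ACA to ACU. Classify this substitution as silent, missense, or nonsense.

silent

Position 6 falls in codon 2: ACA → Thr.
After the substitution the codon is ACU → Thr.
Both encode Thr, so the change is synonymous.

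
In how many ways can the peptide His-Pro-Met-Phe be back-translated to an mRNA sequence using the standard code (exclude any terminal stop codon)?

16

His: 2 codons.
Pro: 4 codons.
Met: 1 codon.
Phe: 2 codons.
2 × 4 × 1 × 2 = 16.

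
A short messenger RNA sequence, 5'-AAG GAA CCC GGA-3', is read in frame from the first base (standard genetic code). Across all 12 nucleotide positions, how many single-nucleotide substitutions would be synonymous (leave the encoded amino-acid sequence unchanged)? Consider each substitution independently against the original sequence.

Codon 1 (AAG, Lys): 1 synonymous substitution.
Codon 2 (GAA, Glu): 1 synonymous substitution.
Codon 3 (CCC, Pro): 3 synonymous substitutions.
Codon 4 (GGA, Gly): 3 synonymous substitutions.
Total: 1 + 1 + 3 + 3 = 8.

8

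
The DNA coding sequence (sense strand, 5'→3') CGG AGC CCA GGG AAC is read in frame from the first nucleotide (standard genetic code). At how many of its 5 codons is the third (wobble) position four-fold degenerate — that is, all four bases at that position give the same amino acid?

Codon 1 CGG (Arg): third position 4-fold.
Codon 2 AGC (Ser): third position 2-fold.
Codon 3 CCA (Pro): third position 4-fold.
Codon 4 GGG (Gly): third position 4-fold.
Codon 5 AAC (Asn): third position 2-fold.
Four-fold degenerate third positions: 3.

3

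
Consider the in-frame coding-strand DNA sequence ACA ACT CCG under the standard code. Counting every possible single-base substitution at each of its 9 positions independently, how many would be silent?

9

Codon 1 (ACA, Thr): 3 synonymous substitutions.
Codon 2 (ACT, Thr): 3 synonymous substitutions.
Codon 3 (CCG, Pro): 3 synonymous substitutions.
Total: 3 + 3 + 3 = 9.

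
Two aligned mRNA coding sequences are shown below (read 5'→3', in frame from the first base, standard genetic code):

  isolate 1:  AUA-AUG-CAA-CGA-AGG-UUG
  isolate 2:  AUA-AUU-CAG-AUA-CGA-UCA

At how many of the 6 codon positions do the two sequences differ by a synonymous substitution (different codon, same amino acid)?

Codon 1: AUA Ile / AUA Ile — identical.
Codon 2: AUG Met / AUU Ile — nonsynonymous.
Codon 3: CAA Gln / CAG Gln — synonymous.
Codon 4: CGA Arg / AUA Ile — nonsynonymous.
Codon 5: AGG Arg / CGA Arg — synonymous.
Codon 6: UUG Leu / UCA Ser — nonsynonymous.
Synonymous differences: 2.

2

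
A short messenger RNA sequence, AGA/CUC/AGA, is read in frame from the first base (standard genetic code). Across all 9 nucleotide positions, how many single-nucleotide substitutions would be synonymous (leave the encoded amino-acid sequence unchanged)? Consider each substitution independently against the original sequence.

7

Codon 1 (AGA, Arg): 2 synonymous substitutions.
Codon 2 (CUC, Leu): 3 synonymous substitutions.
Codon 3 (AGA, Arg): 2 synonymous substitutions.
Total: 2 + 3 + 2 = 7.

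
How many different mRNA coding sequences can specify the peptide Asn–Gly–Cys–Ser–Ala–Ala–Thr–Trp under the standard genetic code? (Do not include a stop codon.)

Asn: 2 codons.
Gly: 4 codons.
Cys: 2 codons.
Ser: 6 codons.
Ala: 4 codons.
Ala: 4 codons.
Thr: 4 codons.
Trp: 1 codon.
2 × 4 × 2 × 6 × 4 × 4 × 4 × 1 = 6144.

6144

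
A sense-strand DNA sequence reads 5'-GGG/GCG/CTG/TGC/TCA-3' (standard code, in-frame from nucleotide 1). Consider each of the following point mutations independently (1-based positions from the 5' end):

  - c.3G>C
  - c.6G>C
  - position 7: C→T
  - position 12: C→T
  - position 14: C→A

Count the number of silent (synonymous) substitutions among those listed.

4

Codon 1: GGG (Gly) → GGC (Gly) — synonymous.
Codon 2: GCG (Ala) → GCC (Ala) — synonymous.
Codon 3: CTG (Leu) → TTG (Leu) — synonymous.
Codon 4: TGC (Cys) → TGT (Cys) — synonymous.
Codon 5: TCA (Ser) → TAA (Stop) — nonsense.
Synonymous: 4 of 5.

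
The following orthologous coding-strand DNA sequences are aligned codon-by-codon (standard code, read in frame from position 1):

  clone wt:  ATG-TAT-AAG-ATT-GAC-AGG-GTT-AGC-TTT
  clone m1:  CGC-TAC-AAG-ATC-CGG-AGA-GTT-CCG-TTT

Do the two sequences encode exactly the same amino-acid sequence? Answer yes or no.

Codon 1: ATG Met / CGC Arg — nonsynonymous.
Codon 2: TAT Tyr / TAC Tyr — synonymous.
Codon 3: AAG Lys / AAG Lys — identical.
Codon 4: ATT Ile / ATC Ile — synonymous.
Codon 5: GAC Asp / CGG Arg — nonsynonymous.
Codon 6: AGG Arg / AGA Arg — synonymous.
Codon 7: GTT Val / GTT Val — identical.
Codon 8: AGC Ser / CCG Pro — nonsynonymous.
Codon 9: TTT Phe / TTT Phe — identical.
Nonsynonymous differences: 3 → different protein.

no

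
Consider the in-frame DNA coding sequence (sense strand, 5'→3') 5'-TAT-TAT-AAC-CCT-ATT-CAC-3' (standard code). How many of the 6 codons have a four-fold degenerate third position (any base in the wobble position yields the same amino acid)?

Codon 1 TAT (Tyr): third position 2-fold.
Codon 2 TAT (Tyr): third position 2-fold.
Codon 3 AAC (Asn): third position 2-fold.
Codon 4 CCT (Pro): third position 4-fold.
Codon 5 ATT (Ile): third position 3-fold.
Codon 6 CAC (His): third position 2-fold.
Four-fold degenerate third positions: 1.

1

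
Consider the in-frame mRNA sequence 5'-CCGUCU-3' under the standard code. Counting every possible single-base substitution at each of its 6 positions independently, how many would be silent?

6

Codon 1 (CCG, Pro): 3 synonymous substitutions.
Codon 2 (UCU, Ser): 3 synonymous substitutions.
Total: 3 + 3 = 6.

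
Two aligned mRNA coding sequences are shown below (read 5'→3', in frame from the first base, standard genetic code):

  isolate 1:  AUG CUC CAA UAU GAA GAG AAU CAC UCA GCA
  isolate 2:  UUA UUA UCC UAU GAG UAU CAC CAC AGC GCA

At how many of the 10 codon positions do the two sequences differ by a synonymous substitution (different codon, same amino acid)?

Codon 1: AUG Met / UUA Leu — nonsynonymous.
Codon 2: CUC Leu / UUA Leu — synonymous.
Codon 3: CAA Gln / UCC Ser — nonsynonymous.
Codon 4: UAU Tyr / UAU Tyr — identical.
Codon 5: GAA Glu / GAG Glu — synonymous.
Codon 6: GAG Glu / UAU Tyr — nonsynonymous.
Codon 7: AAU Asn / CAC His — nonsynonymous.
Codon 8: CAC His / CAC His — identical.
Codon 9: UCA Ser / AGC Ser — synonymous.
Codon 10: GCA Ala / GCA Ala — identical.
Synonymous differences: 3.

3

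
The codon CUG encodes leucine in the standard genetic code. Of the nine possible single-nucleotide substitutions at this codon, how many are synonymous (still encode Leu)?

Position 1: UUG → 1 synonymous.
Position 2: none → 0 synonymous.
Position 3: CUU, CUC, CUA → 3 synonymous.
Total: 1 + 0 + 3 = 4.

4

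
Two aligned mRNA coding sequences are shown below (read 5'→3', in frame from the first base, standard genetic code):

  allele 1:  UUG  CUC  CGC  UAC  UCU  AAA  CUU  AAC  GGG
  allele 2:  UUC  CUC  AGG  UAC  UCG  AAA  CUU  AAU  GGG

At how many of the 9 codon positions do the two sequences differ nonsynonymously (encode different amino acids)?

1

Codon 1: UUG Leu / UUC Phe — nonsynonymous.
Codon 2: CUC Leu / CUC Leu — identical.
Codon 3: CGC Arg / AGG Arg — synonymous.
Codon 4: UAC Tyr / UAC Tyr — identical.
Codon 5: UCU Ser / UCG Ser — synonymous.
Codon 6: AAA Lys / AAA Lys — identical.
Codon 7: CUU Leu / CUU Leu — identical.
Codon 8: AAC Asn / AAU Asn — synonymous.
Codon 9: GGG Gly / GGG Gly — identical.
Nonsynonymous differences: 1.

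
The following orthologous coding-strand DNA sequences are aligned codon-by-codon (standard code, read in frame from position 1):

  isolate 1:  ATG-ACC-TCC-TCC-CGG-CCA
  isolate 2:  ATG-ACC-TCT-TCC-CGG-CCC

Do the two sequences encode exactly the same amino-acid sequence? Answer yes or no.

yes

Codon 1: ATG Met / ATG Met — identical.
Codon 2: ACC Thr / ACC Thr — identical.
Codon 3: TCC Ser / TCT Ser — synonymous.
Codon 4: TCC Ser / TCC Ser — identical.
Codon 5: CGG Arg / CGG Arg — identical.
Codon 6: CCA Pro / CCC Pro — synonymous.
Nonsynonymous differences: 0 → same protein.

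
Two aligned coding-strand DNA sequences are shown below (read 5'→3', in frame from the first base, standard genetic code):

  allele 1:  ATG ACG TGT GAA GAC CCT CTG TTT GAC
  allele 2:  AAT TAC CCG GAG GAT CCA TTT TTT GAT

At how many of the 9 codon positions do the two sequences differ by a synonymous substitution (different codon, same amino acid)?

Codon 1: ATG Met / AAT Asn — nonsynonymous.
Codon 2: ACG Thr / TAC Tyr — nonsynonymous.
Codon 3: TGT Cys / CCG Pro — nonsynonymous.
Codon 4: GAA Glu / GAG Glu — synonymous.
Codon 5: GAC Asp / GAT Asp — synonymous.
Codon 6: CCT Pro / CCA Pro — synonymous.
Codon 7: CTG Leu / TTT Phe — nonsynonymous.
Codon 8: TTT Phe / TTT Phe — identical.
Codon 9: GAC Asp / GAT Asp — synonymous.
Synonymous differences: 4.

4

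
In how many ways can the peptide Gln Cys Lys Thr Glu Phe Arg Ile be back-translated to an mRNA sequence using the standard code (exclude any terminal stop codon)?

Gln: 2 codons.
Cys: 2 codons.
Lys: 2 codons.
Thr: 4 codons.
Glu: 2 codons.
Phe: 2 codons.
Arg: 6 codons.
Ile: 3 codons.
2 × 2 × 2 × 4 × 2 × 2 × 6 × 3 = 2304.

2304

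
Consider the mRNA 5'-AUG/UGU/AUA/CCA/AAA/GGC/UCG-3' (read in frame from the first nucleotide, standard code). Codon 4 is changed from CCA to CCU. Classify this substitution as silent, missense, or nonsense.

silent

Position 12 falls in codon 4: CCA → Pro.
After the substitution the codon is CCU → Pro.
Both encode Pro, so the change is synonymous.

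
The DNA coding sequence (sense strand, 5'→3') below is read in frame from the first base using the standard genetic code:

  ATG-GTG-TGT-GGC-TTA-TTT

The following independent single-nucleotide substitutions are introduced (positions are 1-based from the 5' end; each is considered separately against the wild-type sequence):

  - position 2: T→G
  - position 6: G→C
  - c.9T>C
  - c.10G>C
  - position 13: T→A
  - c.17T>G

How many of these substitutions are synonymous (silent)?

2

Codon 1: ATG (Met) → AGG (Arg) — missense.
Codon 2: GTG (Val) → GTC (Val) — synonymous.
Codon 3: TGT (Cys) → TGC (Cys) — synonymous.
Codon 4: GGC (Gly) → CGC (Arg) — missense.
Codon 5: TTA (Leu) → ATA (Ile) — missense.
Codon 6: TTT (Phe) → TGT (Cys) — missense.
Synonymous: 2 of 6.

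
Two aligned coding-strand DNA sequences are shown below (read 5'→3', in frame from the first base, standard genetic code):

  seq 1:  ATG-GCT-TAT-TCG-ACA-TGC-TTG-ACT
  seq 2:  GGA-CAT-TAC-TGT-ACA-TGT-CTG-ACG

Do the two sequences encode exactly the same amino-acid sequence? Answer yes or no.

Codon 1: ATG Met / GGA Gly — nonsynonymous.
Codon 2: GCT Ala / CAT His — nonsynonymous.
Codon 3: TAT Tyr / TAC Tyr — synonymous.
Codon 4: TCG Ser / TGT Cys — nonsynonymous.
Codon 5: ACA Thr / ACA Thr — identical.
Codon 6: TGC Cys / TGT Cys — synonymous.
Codon 7: TTG Leu / CTG Leu — synonymous.
Codon 8: ACT Thr / ACG Thr — synonymous.
Nonsynonymous differences: 3 → different protein.

no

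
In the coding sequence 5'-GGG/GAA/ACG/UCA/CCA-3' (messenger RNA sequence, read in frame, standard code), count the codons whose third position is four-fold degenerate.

Codon 1 GGG (Gly): third position 4-fold.
Codon 2 GAA (Glu): third position 2-fold.
Codon 3 ACG (Thr): third position 4-fold.
Codon 4 UCA (Ser): third position 4-fold.
Codon 5 CCA (Pro): third position 4-fold.
Four-fold degenerate third positions: 4.

4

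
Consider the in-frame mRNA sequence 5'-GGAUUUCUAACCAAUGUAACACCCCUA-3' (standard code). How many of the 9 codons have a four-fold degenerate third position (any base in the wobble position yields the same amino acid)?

7

Codon 1 GGA (Gly): third position 4-fold.
Codon 2 UUU (Phe): third position 2-fold.
Codon 3 CUA (Leu): third position 4-fold.
Codon 4 ACC (Thr): third position 4-fold.
Codon 5 AAU (Asn): third position 2-fold.
Codon 6 GUA (Val): third position 4-fold.
Codon 7 ACA (Thr): third position 4-fold.
Codon 8 CCC (Pro): third position 4-fold.
Codon 9 CUA (Leu): third position 4-fold.
Four-fold degenerate third positions: 7.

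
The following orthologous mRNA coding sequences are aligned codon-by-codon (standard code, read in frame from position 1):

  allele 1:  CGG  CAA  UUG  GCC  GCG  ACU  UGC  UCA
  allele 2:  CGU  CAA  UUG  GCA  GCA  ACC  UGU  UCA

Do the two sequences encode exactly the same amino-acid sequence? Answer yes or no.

yes

Codon 1: CGG Arg / CGU Arg — synonymous.
Codon 2: CAA Gln / CAA Gln — identical.
Codon 3: UUG Leu / UUG Leu — identical.
Codon 4: GCC Ala / GCA Ala — synonymous.
Codon 5: GCG Ala / GCA Ala — synonymous.
Codon 6: ACU Thr / ACC Thr — synonymous.
Codon 7: UGC Cys / UGU Cys — synonymous.
Codon 8: UCA Ser / UCA Ser — identical.
Nonsynonymous differences: 0 → same protein.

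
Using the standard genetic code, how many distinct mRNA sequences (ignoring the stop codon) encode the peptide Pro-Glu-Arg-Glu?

Pro: 4 codons.
Glu: 2 codons.
Arg: 6 codons.
Glu: 2 codons.
4 × 2 × 6 × 2 = 96.

96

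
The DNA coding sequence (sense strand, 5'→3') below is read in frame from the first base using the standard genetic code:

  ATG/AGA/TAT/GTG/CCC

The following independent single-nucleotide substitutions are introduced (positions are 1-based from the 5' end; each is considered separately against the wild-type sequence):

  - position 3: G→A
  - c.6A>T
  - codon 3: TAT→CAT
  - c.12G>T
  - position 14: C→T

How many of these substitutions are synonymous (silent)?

1

Codon 1: ATG (Met) → ATA (Ile) — missense.
Codon 2: AGA (Arg) → AGT (Ser) — missense.
Codon 3: TAT (Tyr) → CAT (His) — missense.
Codon 4: GTG (Val) → GTT (Val) — synonymous.
Codon 5: CCC (Pro) → CTC (Leu) — missense.
Synonymous: 1 of 5.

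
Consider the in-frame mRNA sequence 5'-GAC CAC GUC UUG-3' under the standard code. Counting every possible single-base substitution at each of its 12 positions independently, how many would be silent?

Codon 1 (GAC, Asp): 1 synonymous substitution.
Codon 2 (CAC, His): 1 synonymous substitution.
Codon 3 (GUC, Val): 3 synonymous substitutions.
Codon 4 (UUG, Leu): 2 synonymous substitutions.
Total: 1 + 1 + 3 + 2 = 7.

7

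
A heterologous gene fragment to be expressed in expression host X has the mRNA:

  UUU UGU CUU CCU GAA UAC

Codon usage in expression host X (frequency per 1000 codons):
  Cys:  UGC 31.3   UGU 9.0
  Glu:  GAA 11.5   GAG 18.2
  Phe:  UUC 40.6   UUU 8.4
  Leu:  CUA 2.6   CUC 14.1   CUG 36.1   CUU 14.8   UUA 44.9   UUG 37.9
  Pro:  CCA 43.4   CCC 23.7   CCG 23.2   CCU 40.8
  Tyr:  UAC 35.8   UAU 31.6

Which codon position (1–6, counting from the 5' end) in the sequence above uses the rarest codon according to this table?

Codon 1 UUU (Phe): 8.4 per 1000.
Codon 2 UGU (Cys): 9.0 per 1000.
Codon 3 CUU (Leu): 14.8 per 1000.
Codon 4 CCU (Pro): 40.8 per 1000.
Codon 5 GAA (Glu): 11.5 per 1000.
Codon 6 UAC (Tyr): 35.8 per 1000.
Lowest frequency is 8.4 at codon 1.

1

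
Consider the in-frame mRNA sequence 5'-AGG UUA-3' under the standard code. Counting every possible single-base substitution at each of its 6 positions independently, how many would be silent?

4

Codon 1 (AGG, Arg): 2 synonymous substitutions.
Codon 2 (UUA, Leu): 2 synonymous substitutions.
Total: 2 + 2 = 4.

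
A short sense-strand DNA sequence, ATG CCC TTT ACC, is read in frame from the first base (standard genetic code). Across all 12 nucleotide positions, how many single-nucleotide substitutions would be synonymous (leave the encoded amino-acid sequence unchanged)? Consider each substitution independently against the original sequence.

7

Codon 1 (ATG, Met): 0 synonymous substitutions.
Codon 2 (CCC, Pro): 3 synonymous substitutions.
Codon 3 (TTT, Phe): 1 synonymous substitution.
Codon 4 (ACC, Thr): 3 synonymous substitutions.
Total: 0 + 3 + 1 + 3 = 7.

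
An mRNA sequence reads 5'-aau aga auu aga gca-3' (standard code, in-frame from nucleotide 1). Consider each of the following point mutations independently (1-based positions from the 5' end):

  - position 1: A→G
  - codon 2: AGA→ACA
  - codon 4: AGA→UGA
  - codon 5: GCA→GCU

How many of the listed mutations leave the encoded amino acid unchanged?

Codon 1: AAU (Asn) → GAU (Asp) — missense.
Codon 2: AGA (Arg) → ACA (Thr) — missense.
Codon 4: AGA (Arg) → UGA (Stop) — nonsense.
Codon 5: GCA (Ala) → GCU (Ala) — synonymous.
Synonymous: 1 of 4.

1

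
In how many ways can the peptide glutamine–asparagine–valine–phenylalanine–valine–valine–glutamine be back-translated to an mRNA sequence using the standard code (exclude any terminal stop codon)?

Gln: 2 codons.
Asn: 2 codons.
Val: 4 codons.
Phe: 2 codons.
Val: 4 codons.
Val: 4 codons.
Gln: 2 codons.
2 × 2 × 4 × 2 × 4 × 4 × 2 = 1024.

1024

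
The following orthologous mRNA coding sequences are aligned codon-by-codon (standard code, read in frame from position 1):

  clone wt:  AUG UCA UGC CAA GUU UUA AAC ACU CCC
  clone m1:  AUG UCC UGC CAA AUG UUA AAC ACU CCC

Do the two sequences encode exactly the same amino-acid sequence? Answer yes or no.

Codon 1: AUG Met / AUG Met — identical.
Codon 2: UCA Ser / UCC Ser — synonymous.
Codon 3: UGC Cys / UGC Cys — identical.
Codon 4: CAA Gln / CAA Gln — identical.
Codon 5: GUU Val / AUG Met — nonsynonymous.
Codon 6: UUA Leu / UUA Leu — identical.
Codon 7: AAC Asn / AAC Asn — identical.
Codon 8: ACU Thr / ACU Thr — identical.
Codon 9: CCC Pro / CCC Pro — identical.
Nonsynonymous differences: 1 → different protein.

no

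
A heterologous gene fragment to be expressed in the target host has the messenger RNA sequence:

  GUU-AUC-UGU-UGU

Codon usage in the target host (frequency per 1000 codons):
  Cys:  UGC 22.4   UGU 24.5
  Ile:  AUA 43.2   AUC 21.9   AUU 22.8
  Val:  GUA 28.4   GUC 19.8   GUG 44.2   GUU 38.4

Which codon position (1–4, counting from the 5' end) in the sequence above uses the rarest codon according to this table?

Codon 1 GUU (Val): 38.4 per 1000.
Codon 2 AUC (Ile): 21.9 per 1000.
Codon 3 UGU (Cys): 24.5 per 1000.
Codon 4 UGU (Cys): 24.5 per 1000.
Lowest frequency is 21.9 at codon 2.

2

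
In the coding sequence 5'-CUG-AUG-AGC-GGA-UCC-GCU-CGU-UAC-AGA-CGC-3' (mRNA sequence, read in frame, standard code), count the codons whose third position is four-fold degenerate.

Codon 1 CUG (Leu): third position 4-fold.
Codon 2 AUG (Met): third position 1-fold.
Codon 3 AGC (Ser): third position 2-fold.
Codon 4 GGA (Gly): third position 4-fold.
Codon 5 UCC (Ser): third position 4-fold.
Codon 6 GCU (Ala): third position 4-fold.
Codon 7 CGU (Arg): third position 4-fold.
Codon 8 UAC (Tyr): third position 2-fold.
Codon 9 AGA (Arg): third position 2-fold.
Codon 10 CGC (Arg): third position 4-fold.
Four-fold degenerate third positions: 6.

6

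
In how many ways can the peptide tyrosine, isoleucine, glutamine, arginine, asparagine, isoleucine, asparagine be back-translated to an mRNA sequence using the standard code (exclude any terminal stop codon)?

Tyr: 2 codons.
Ile: 3 codons.
Gln: 2 codons.
Arg: 6 codons.
Asn: 2 codons.
Ile: 3 codons.
Asn: 2 codons.
2 × 3 × 2 × 6 × 2 × 3 × 2 = 864.

864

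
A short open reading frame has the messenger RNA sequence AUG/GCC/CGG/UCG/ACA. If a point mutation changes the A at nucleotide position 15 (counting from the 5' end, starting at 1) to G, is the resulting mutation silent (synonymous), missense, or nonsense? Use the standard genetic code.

Position 15 falls in codon 5: ACA → Thr.
After the substitution the codon is ACG → Thr.
Both encode Thr, so the change is synonymous.

silent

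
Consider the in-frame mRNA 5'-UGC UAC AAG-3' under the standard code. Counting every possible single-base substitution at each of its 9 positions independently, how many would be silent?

Codon 1 (UGC, Cys): 1 synonymous substitution.
Codon 2 (UAC, Tyr): 1 synonymous substitution.
Codon 3 (AAG, Lys): 1 synonymous substitution.
Total: 1 + 1 + 1 = 3.

3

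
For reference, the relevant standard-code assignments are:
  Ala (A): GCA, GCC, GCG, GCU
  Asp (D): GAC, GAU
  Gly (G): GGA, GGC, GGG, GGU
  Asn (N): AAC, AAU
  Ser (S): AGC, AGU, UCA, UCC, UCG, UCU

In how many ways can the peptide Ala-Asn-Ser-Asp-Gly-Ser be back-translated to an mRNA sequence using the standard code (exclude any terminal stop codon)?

Ala: 4 codons.
Asn: 2 codons.
Ser: 6 codons.
Asp: 2 codons.
Gly: 4 codons.
Ser: 6 codons.
4 × 2 × 6 × 2 × 4 × 6 = 2304.

2304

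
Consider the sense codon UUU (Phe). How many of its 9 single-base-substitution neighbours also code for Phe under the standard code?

1

Position 1: none → 0 synonymous.
Position 2: none → 0 synonymous.
Position 3: UUC → 1 synonymous.
Total: 0 + 0 + 1 = 1.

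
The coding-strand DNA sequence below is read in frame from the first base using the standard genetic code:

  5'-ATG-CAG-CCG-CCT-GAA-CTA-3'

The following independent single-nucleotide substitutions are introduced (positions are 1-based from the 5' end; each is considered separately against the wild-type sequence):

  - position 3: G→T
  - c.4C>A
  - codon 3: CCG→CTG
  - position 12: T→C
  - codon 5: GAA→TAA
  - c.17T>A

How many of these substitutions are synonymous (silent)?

Codon 1: ATG (Met) → ATT (Ile) — missense.
Codon 2: CAG (Gln) → AAG (Lys) — missense.
Codon 3: CCG (Pro) → CTG (Leu) — missense.
Codon 4: CCT (Pro) → CCC (Pro) — synonymous.
Codon 5: GAA (Glu) → TAA (Stop) — nonsense.
Codon 6: CTA (Leu) → CAA (Gln) — missense.
Synonymous: 1 of 6.

1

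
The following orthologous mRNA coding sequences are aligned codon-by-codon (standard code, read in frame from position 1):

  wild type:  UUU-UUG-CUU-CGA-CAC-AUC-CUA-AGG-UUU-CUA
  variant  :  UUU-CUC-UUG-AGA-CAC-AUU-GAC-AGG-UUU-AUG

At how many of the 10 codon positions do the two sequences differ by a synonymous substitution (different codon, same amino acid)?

4

Codon 1: UUU Phe / UUU Phe — identical.
Codon 2: UUG Leu / CUC Leu — synonymous.
Codon 3: CUU Leu / UUG Leu — synonymous.
Codon 4: CGA Arg / AGA Arg — synonymous.
Codon 5: CAC His / CAC His — identical.
Codon 6: AUC Ile / AUU Ile — synonymous.
Codon 7: CUA Leu / GAC Asp — nonsynonymous.
Codon 8: AGG Arg / AGG Arg — identical.
Codon 9: UUU Phe / UUU Phe — identical.
Codon 10: CUA Leu / AUG Met — nonsynonymous.
Synonymous differences: 4.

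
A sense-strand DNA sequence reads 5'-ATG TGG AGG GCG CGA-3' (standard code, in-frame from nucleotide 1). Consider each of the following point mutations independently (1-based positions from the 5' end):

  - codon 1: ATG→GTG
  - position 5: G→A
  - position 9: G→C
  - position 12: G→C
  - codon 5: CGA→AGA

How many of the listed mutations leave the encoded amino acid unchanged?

2

Codon 1: ATG (Met) → GTG (Val) — missense.
Codon 2: TGG (Trp) → TAG (Stop) — nonsense.
Codon 3: AGG (Arg) → AGC (Ser) — missense.
Codon 4: GCG (Ala) → GCC (Ala) — synonymous.
Codon 5: CGA (Arg) → AGA (Arg) — synonymous.
Synonymous: 2 of 5.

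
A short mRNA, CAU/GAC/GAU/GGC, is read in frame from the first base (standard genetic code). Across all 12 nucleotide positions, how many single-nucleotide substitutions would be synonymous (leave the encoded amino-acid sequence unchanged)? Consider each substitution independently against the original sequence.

Codon 1 (CAU, His): 1 synonymous substitution.
Codon 2 (GAC, Asp): 1 synonymous substitution.
Codon 3 (GAU, Asp): 1 synonymous substitution.
Codon 4 (GGC, Gly): 3 synonymous substitutions.
Total: 1 + 1 + 1 + 3 = 6.

6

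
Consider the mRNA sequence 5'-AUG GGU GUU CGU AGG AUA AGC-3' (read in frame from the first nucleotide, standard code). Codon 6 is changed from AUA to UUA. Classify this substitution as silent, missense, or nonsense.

Position 16 falls in codon 6: AUA → Ile.
After the substitution the codon is UUA → Leu.
Ile ≠ Leu, so this is a missense mutation.

missense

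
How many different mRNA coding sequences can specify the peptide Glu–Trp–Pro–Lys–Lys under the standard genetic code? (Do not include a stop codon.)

Glu: 2 codons.
Trp: 1 codon.
Pro: 4 codons.
Lys: 2 codons.
Lys: 2 codons.
2 × 1 × 4 × 2 × 2 = 32.

32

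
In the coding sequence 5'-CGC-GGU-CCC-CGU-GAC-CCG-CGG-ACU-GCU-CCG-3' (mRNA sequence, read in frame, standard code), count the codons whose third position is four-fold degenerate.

9

Codon 1 CGC (Arg): third position 4-fold.
Codon 2 GGU (Gly): third position 4-fold.
Codon 3 CCC (Pro): third position 4-fold.
Codon 4 CGU (Arg): third position 4-fold.
Codon 5 GAC (Asp): third position 2-fold.
Codon 6 CCG (Pro): third position 4-fold.
Codon 7 CGG (Arg): third position 4-fold.
Codon 8 ACU (Thr): third position 4-fold.
Codon 9 GCU (Ala): third position 4-fold.
Codon 10 CCG (Pro): third position 4-fold.
Four-fold degenerate third positions: 9.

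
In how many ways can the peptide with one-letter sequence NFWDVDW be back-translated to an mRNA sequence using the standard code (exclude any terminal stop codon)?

Asn: 2 codons.
Phe: 2 codons.
Trp: 1 codon.
Asp: 2 codons.
Val: 4 codons.
Asp: 2 codons.
Trp: 1 codon.
2 × 2 × 1 × 2 × 4 × 2 × 1 = 64.

64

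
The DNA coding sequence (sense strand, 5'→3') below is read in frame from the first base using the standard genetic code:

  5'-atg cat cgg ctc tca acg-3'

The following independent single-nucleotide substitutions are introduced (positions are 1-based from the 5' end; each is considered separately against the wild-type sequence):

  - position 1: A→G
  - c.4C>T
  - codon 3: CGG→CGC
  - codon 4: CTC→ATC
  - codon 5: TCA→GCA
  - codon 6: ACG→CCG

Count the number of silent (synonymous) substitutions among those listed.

Codon 1: ATG (Met) → GTG (Val) — missense.
Codon 2: CAT (His) → TAT (Tyr) — missense.
Codon 3: CGG (Arg) → CGC (Arg) — synonymous.
Codon 4: CTC (Leu) → ATC (Ile) — missense.
Codon 5: TCA (Ser) → GCA (Ala) — missense.
Codon 6: ACG (Thr) → CCG (Pro) — missense.
Synonymous: 1 of 6.

1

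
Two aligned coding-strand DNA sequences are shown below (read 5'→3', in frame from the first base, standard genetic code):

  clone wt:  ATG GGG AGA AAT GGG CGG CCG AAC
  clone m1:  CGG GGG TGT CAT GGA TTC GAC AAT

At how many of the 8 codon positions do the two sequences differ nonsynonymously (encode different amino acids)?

5

Codon 1: ATG Met / CGG Arg — nonsynonymous.
Codon 2: GGG Gly / GGG Gly — identical.
Codon 3: AGA Arg / TGT Cys — nonsynonymous.
Codon 4: AAT Asn / CAT His — nonsynonymous.
Codon 5: GGG Gly / GGA Gly — synonymous.
Codon 6: CGG Arg / TTC Phe — nonsynonymous.
Codon 7: CCG Pro / GAC Asp — nonsynonymous.
Codon 8: AAC Asn / AAT Asn — synonymous.
Nonsynonymous differences: 5.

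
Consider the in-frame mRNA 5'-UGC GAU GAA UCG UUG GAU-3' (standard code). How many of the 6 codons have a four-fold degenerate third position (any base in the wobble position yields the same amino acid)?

Codon 1 UGC (Cys): third position 2-fold.
Codon 2 GAU (Asp): third position 2-fold.
Codon 3 GAA (Glu): third position 2-fold.
Codon 4 UCG (Ser): third position 4-fold.
Codon 5 UUG (Leu): third position 2-fold.
Codon 6 GAU (Asp): third position 2-fold.
Four-fold degenerate third positions: 1.

1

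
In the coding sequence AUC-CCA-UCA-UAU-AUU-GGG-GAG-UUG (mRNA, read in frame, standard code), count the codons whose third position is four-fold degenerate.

Codon 1 AUC (Ile): third position 3-fold.
Codon 2 CCA (Pro): third position 4-fold.
Codon 3 UCA (Ser): third position 4-fold.
Codon 4 UAU (Tyr): third position 2-fold.
Codon 5 AUU (Ile): third position 3-fold.
Codon 6 GGG (Gly): third position 4-fold.
Codon 7 GAG (Glu): third position 2-fold.
Codon 8 UUG (Leu): third position 2-fold.
Four-fold degenerate third positions: 3.

3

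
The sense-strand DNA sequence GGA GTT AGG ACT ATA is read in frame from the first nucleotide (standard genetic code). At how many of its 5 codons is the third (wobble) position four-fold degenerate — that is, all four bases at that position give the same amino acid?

3

Codon 1 GGA (Gly): third position 4-fold.
Codon 2 GTT (Val): third position 4-fold.
Codon 3 AGG (Arg): third position 2-fold.
Codon 4 ACT (Thr): third position 4-fold.
Codon 5 ATA (Ile): third position 3-fold.
Four-fold degenerate third positions: 3.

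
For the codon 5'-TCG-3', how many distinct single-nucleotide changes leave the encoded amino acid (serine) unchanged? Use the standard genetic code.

Position 1: none → 0 synonymous.
Position 2: none → 0 synonymous.
Position 3: TCT, TCC, TCA → 3 synonymous.
Total: 0 + 0 + 3 = 3.

3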